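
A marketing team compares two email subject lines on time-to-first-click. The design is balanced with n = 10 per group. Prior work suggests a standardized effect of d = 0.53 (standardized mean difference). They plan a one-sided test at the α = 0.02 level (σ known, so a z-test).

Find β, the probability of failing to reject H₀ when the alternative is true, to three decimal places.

Noncentrality parameter: δ = d·√(n/2) = 0.53 × √(10/2) = 1.1851
One-sided α = 0.02 → critical value z_{0.02} = 2.054.
Power = P(Z > 2.054 − δ) = Φ(-0.869) = 0.1925.
Type II error: β = 1 − power = 1 − 0.1925 = 0.8075.

β ≈ 0.807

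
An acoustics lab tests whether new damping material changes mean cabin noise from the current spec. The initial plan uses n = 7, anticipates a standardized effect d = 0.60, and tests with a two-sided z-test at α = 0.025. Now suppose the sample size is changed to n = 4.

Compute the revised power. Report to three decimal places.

Power ≈ 0.149

With n = 4: δ = d·√n = 0.60 × √4 = 1.2000. Critical value z_{0.0125} = 2.241.
Revised power = Φ(δ − 2.241) + Φ(−δ − 2.241) = Φ(-1.041) + Φ(-3.441) = 0.1488 + 0.0003 = 0.1491.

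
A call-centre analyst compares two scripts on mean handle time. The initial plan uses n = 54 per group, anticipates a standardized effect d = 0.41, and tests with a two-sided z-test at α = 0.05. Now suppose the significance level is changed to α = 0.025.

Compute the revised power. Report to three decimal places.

δ = d·√(n/2) = 0.41 × √(54/2) = 2.1304 (unchanged). New critical value: z_{0.0125} = 2.241.
Revised power = Φ(δ − 2.241) + Φ(−δ − 2.241) = Φ(-0.111) + Φ(-4.372) = 0.4558 + 0.0000 = 0.4558.

Power ≈ 0.456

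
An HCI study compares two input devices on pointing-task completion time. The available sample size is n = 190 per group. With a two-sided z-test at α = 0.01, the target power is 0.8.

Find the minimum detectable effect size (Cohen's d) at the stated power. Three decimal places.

d ≈ 0.351

Need Φ(δ − 2.576) = 0.8, so δ = 2.576 + 0.842 = 3.417.
(Lower-tail contribution to power is negligible for δ > 0.)
δ = d·√(n/2) ⇒ d = δ/√(n/2) = 3.417/√(190/2) = 0.3506.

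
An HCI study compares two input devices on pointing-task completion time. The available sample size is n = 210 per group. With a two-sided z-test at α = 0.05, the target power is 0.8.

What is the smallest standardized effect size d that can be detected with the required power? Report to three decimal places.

d ≈ 0.273

Need Φ(δ − 1.960) = 0.8, so δ = 1.960 + 0.842 = 2.802.
(Lower-tail contribution to power is negligible for δ > 0.)
δ = d·√(n/2) ⇒ d = δ/√(n/2) = 2.802/√(210/2) = 0.2734.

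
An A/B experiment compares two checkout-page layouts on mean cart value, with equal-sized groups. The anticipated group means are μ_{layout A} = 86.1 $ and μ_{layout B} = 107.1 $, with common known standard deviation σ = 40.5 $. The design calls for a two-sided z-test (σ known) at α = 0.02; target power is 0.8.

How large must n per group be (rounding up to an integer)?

Standardized effect: d = |μ_{layout A} − μ_{layout B}| / σ = |86.1 − 107.1| / 40.5 = 0.5185
For power 0.8 need Φ(δ − z_{0.01}) = 0.8, so δ = z_{0.01} + z_{0.20} = 2.326 + 0.842 = 3.168.
(Ignoring the negligible lower-tail rejection probability gives the usual closed-form inversion.)
δ = d·√(n/2) ⇒ n = 2(δ/d)² = 2 × (3.168 / 0.5185)² = 74.66.
Rounding up, n = 75 per group.

n = 75 per group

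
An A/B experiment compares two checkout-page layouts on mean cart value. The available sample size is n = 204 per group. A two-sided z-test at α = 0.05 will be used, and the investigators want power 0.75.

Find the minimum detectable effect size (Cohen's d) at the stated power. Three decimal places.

Need Φ(δ − 1.960) = 0.75, so δ = 1.960 + 0.674 = 2.634.
(The second rejection-region term Φ(−δ − z_{α/2}) is negligible and dropped.)
δ = d·√(n/2) ⇒ d = δ/√(n/2) = 2.634/√(204/2) = 0.2608.

d ≈ 0.261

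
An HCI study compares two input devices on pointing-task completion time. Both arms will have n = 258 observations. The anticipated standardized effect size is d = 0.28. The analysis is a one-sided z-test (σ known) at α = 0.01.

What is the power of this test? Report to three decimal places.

Power ≈ 0.803

Noncentrality parameter: δ = d·√(n/2) = 0.28 × √(258/2) = 3.1802
Critical value for a one-sided test at α = 0.01: z_α = 2.326.
Power = Φ(δ − 2.326) = Φ(0.854) = 0.8034.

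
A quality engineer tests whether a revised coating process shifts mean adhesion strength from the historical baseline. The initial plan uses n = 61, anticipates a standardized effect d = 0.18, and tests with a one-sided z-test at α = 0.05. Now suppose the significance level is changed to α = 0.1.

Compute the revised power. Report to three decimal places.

δ = d·√n = 0.18 × √61 = 1.4058 (unchanged). New critical value: z_{0.1} = 1.282.
Revised power = P(Z > 1.282 − δ) = Φ(0.124) = 0.5495.

Power ≈ 0.549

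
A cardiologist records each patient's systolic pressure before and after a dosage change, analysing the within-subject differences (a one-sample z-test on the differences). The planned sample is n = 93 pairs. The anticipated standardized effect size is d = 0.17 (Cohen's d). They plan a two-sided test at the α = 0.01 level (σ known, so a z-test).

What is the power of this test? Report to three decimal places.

Power ≈ 0.175

Noncentrality parameter: δ = d·√n = 0.17 × √93 = 1.6394
Two-sided α = 0.01 → critical value z_{0.005} = 2.576.
Power = Φ(δ − 2.576) + Φ(−δ − 2.576) = Φ(-0.936) + Φ(-4.215) = 0.1745 + 0.0000 = 0.1745.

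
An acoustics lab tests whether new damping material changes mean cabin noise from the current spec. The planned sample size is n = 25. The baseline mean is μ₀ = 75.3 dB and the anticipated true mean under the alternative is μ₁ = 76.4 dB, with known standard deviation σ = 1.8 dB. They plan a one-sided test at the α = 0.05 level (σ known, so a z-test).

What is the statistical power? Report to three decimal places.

Standardized effect: d = |μ₁ − μ₀| / σ = |76.4 − 75.3| / 1.8 = 0.6111
Noncentrality parameter: δ = d·√n = 0.6111 × √25 = 3.0556
Critical value for a one-sided test at α = 0.05: z_α = 1.645.
Power = Φ(δ − 1.645) = Φ(1.411) = 0.9208.

Power ≈ 0.921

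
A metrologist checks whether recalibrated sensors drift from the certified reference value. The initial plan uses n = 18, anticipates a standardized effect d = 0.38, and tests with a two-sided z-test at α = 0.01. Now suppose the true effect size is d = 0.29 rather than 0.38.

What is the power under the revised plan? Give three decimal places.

With d = 0.29: δ = d·√n = 0.29 × √18 = 1.2304. Critical value z_{0.005} = 2.576.
Revised power = Φ(δ − 2.576) + Φ(−δ − 2.576) = Φ(-1.345) + Φ(-3.806) = 0.0892 + 0.0001 = 0.0893.

Power ≈ 0.089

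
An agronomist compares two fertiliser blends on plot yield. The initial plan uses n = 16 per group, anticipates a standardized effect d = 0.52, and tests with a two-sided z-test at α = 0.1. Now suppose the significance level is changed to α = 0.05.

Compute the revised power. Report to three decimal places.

Power ≈ 0.313

δ = d·√(n/2) = 0.52 × √(16/2) = 1.4708 (unchanged). New critical value: z_{0.025} = 1.960.
Revised power = Φ(δ − 1.960) + Φ(−δ − 1.960) = Φ(-0.489) + Φ(-3.431) = 0.3124 + 0.0003 = 0.3127.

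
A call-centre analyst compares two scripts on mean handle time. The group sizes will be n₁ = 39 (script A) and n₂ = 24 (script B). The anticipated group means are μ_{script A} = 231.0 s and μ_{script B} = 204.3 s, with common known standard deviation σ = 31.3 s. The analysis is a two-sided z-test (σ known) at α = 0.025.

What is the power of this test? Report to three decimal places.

Power ≈ 0.852

Standardized effect: d = |μ_{script A} − μ_{script B}| / σ = |231.0 − 204.3| / 31.3 = 0.8530
Noncentrality parameter: δ = d / √(1/n₁ + 1/n₂) = 0.8530 / √(1/39 + 1/24) = 3.2880
Two-sided α = 0.025 → critical value z_{0.0125} = 2.241.
Power = Φ(δ − 2.241) + Φ(−δ − 2.241) = Φ(1.047) + Φ(-5.529) = 0.8524 + 0.0000 = 0.8524.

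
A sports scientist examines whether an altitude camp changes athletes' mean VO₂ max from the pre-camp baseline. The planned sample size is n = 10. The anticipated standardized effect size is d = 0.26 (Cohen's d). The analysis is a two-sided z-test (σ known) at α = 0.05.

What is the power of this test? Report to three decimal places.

Power ≈ 0.130

Noncentrality parameter: δ = d·√n = 0.26 × √10 = 0.8222
Two-sided α = 0.05 → critical value z_{0.025} = 1.960.
Power = Φ(δ − 1.960) + Φ(−δ − 1.960) = Φ(-1.138) + Φ(-2.782) = 0.1276 + 0.0027 = 0.1303.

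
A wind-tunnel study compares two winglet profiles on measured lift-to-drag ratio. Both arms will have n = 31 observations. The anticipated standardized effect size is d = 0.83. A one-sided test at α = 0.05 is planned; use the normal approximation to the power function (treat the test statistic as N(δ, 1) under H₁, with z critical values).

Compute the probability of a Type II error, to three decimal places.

Noncentrality parameter: δ = d·√(n/2) = 0.83 × √(31/2) = 3.2677
One-sided α = 0.05 → critical value z_{0.05} = 1.645.
Power = Φ(δ − 1.645) = Φ(1.623) = 0.9477.
Type II error: β = 1 − power = 1 − 0.9477 = 0.0523.

β ≈ 0.052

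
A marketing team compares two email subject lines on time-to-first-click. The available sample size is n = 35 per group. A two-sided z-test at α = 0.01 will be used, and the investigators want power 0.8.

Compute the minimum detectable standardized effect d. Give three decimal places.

d ≈ 0.817

Required noncentrality: δ = z_{0.005} + z_{0.20} = 2.576 + 0.842 = 3.417.
(Lower-tail contribution to power is negligible for δ > 0.)
δ = d·√(n/2) ⇒ d = δ/√(n/2) = 3.417/√(35/2) = 0.8169.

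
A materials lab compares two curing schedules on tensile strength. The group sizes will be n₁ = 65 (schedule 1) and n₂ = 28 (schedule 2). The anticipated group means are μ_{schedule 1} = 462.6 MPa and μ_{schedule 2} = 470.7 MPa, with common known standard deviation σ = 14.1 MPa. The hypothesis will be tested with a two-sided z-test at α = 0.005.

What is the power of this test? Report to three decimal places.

Power ≈ 0.395

Standardized effect: d = |μ_{schedule 1} − μ_{schedule 2}| / σ = |462.6 − 470.7| / 14.1 = 0.5745
Noncentrality parameter: δ = d / √(1/n₁ + 1/n₂) = 0.5745 / √(1/65 + 1/28) = 2.5413
Two-sided α = 0.005 → critical value z_{0.0025} = 2.807.
Power = Φ(δ − 2.807) + Φ(−δ − 2.807) = Φ(-0.266) + Φ(-5.348) = 0.3952 + 0.0000 = 0.3952.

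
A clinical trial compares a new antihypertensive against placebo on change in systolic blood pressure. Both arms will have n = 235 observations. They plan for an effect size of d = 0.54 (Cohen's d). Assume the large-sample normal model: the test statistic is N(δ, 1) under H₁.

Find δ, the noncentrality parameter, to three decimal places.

δ ≈ 5.853

The noncentrality parameter scales effect size by the design's sample-size factor: δ = d·√(n/2) = 0.54 × √(235/2) = 5.8535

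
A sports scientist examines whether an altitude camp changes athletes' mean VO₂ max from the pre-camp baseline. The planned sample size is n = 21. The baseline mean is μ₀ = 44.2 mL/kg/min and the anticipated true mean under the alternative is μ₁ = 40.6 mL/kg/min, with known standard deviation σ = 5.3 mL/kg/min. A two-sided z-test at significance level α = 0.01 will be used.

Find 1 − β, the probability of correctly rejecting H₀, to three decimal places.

Power ≈ 0.704

Standardized effect: d = |μ₁ − μ₀| / σ = |40.6 − 44.2| / 5.3 = 0.6792
Noncentrality parameter: λ = d·√n = 0.6792 × √21 = 3.1127
Critical value for a two-sided test at α = 0.01: z_{α/2} = 2.576.
Power = Φ(λ − 2.576) + Φ(−λ − 2.576) = Φ(0.537) + Φ(-5.689) = 0.7043 + 0.0000 = 0.7043.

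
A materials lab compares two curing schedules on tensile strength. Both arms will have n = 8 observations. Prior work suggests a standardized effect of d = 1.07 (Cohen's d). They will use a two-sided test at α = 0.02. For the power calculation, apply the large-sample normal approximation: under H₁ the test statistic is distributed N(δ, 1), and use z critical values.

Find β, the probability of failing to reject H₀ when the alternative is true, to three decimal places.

Noncentrality parameter: δ = d·√(n/2) = 1.07 × √(8/2) = 2.1400
Two-sided α = 0.02 → critical value z_{0.01} = 2.326.
Power = Φ(δ − 2.326) + Φ(−δ − 2.326) = Φ(-0.186) + Φ(-4.466) = 0.4261 + 0.0000 = 0.4261.
Type II error: β = 1 − power = 1 − 0.4261 = 0.5739.

β ≈ 0.574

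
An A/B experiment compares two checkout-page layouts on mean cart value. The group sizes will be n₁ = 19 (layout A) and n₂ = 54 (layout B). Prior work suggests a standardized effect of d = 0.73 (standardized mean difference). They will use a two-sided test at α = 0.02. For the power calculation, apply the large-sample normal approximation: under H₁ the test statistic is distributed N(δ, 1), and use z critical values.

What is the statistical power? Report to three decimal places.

Noncentrality parameter: δ = d / √(1/n₁ + 1/n₂) = 0.73 / √(1/19 + 1/54) = 2.7367
Two-sided α = 0.02 → critical value z_{0.01} = 2.326.
Power = Φ(δ − 2.326) + Φ(−δ − 2.326) = Φ(0.410) + Φ(-5.063) = 0.6592 + 0.0000 = 0.6592.

Power ≈ 0.659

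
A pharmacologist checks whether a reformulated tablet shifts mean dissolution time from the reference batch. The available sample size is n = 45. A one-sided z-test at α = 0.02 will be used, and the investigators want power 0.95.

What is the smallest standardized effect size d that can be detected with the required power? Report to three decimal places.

d ≈ 0.551

Need Φ(δ − 2.054) = 0.95, so δ = 2.054 + 1.645 = 3.699.
δ = d·√n ⇒ d = δ/√n = 3.699/√45 = 0.5514.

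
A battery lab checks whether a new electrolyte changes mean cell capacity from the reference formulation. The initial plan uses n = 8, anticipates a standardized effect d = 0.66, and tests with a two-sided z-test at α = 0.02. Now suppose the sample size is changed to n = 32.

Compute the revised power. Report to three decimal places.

With n = 32: δ = d·√n = 0.66 × √32 = 3.7335. Critical value z_{0.01} = 2.326.
Revised power = Φ(δ − 2.326) + Φ(−δ − 2.326) = Φ(1.407) + Φ(-6.060) = 0.9203 + 0.0000 = 0.9203.

Power ≈ 0.920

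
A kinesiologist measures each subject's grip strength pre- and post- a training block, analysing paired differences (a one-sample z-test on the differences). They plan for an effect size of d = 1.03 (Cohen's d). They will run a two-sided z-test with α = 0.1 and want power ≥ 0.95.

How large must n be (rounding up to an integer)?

n = 11

For power 0.95 need Φ(δ − z_{0.05}) = 0.95, so δ = z_{0.05} + z_{0.05} = 1.645 + 1.645 = 3.290.
(The Φ(−δ − z_{α/2}) term is vanishingly small for δ > 0 and is dropped in the standard sample-size formula.)
δ = d·√n ⇒ n = (δ/d)² = (3.290 / 1.03)² = 10.20.
Round up to the next whole unit.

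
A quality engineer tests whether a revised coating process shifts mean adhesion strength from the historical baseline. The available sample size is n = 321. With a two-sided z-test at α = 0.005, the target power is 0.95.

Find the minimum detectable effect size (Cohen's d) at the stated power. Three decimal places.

Need Φ(δ − 2.807) = 0.95, so δ = 2.807 + 1.645 = 4.452.
(Lower-tail contribution to power is negligible for δ > 0.)
δ = d·√n ⇒ d = δ/√n = 4.452/√321 = 0.2485.

d ≈ 0.248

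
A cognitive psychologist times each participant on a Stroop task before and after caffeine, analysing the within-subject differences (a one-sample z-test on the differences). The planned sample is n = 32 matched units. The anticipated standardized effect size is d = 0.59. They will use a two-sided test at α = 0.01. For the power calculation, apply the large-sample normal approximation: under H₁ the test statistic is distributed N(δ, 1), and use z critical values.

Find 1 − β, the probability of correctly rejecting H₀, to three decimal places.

Power ≈ 0.777

Noncentrality parameter: δ = d·√n = 0.59 × √32 = 3.3375
Critical value for a two-sided test at α = 0.01: z_{α/2} = 2.576.
Power = Φ(δ − 2.576) + Φ(−δ − 2.576) = Φ(0.762) + Φ(-5.913) = 0.7769 + 0.0000 = 0.7769.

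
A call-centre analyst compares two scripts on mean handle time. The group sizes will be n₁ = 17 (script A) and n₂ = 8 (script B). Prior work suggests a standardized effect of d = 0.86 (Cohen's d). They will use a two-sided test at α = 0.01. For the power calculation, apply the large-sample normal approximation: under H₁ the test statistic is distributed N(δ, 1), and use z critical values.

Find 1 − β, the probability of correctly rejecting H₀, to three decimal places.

Noncentrality parameter: δ = d / √(1/n₁ + 1/n₂) = 0.86 / √(1/17 + 1/8) = 2.0058
Two-sided α = 0.01 → critical value z_{0.005} = 2.576.
Power = Φ(δ − 2.576) + Φ(−δ − 2.576) = Φ(-0.570) + Φ(-4.582) = 0.2843 + 0.0000 = 0.2843.

Power ≈ 0.284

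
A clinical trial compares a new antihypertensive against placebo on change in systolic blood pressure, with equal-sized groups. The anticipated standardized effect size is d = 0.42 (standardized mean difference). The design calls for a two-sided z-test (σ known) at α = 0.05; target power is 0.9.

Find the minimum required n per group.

n = 120 per group

For power 0.9 need Φ(δ − z_{0.025}) = 0.9, so δ = z_{0.025} + z_{0.10} = 1.960 + 1.282 = 3.242.
(The Φ(−δ − z_{α/2}) term is vanishingly small for δ > 0 and is dropped in the standard sample-size formula.)
δ = d·√(n/2) ⇒ n = 2(δ/d)² = 2 × (3.242 / 0.42)² = 119.13.
Rounding up, n = 120 per group.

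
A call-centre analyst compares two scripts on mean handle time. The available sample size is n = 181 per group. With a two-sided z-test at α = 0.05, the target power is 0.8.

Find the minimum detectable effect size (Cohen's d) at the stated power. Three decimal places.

Need Φ(δ − 1.960) = 0.8, so δ = 1.960 + 0.842 = 2.802.
(Lower-tail contribution to power is negligible for δ > 0.)
δ = d·√(n/2) ⇒ d = δ/√(n/2) = 2.802/√(181/2) = 0.2945.

d ≈ 0.294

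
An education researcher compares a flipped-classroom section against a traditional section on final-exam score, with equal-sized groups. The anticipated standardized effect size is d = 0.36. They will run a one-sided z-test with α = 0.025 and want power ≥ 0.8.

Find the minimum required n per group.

n = 122 per group

For power 0.8 need Φ(δ − z_{0.025}) = 0.8, so δ = z_{0.025} + z_{0.20} = 1.960 + 0.842 = 2.802.
δ = d·√(n/2) ⇒ n = 2(δ/d)² = 2 × (2.802 / 0.36)² = 121.12.
Round up to the next whole unit.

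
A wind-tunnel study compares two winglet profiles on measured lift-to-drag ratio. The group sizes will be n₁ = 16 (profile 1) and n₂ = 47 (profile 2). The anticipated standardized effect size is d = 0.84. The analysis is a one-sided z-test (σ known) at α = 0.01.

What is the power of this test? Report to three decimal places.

Noncentrality parameter: δ = d / √(1/n₁ + 1/n₂) = 0.84 / √(1/16 + 1/47) = 2.9021
One-sided α = 0.01 → critical value z_{0.01} = 2.326.
Power = P(Z > 2.326 − δ) = Φ(0.576) = 0.7176.

Power ≈ 0.718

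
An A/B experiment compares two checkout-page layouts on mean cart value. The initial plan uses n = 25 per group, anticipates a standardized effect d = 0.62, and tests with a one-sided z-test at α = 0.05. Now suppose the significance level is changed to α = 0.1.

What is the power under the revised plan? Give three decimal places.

Power ≈ 0.819

δ = d·√(n/2) = 0.62 × √(25/2) = 2.1920 (unchanged). New critical value: z_{0.1} = 1.282.
Revised power = P(Z > 1.282 − δ) = Φ(0.910) = 0.8187.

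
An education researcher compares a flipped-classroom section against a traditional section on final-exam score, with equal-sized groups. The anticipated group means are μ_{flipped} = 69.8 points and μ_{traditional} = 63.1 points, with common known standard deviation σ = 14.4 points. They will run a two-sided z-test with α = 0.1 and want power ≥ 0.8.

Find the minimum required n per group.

Standardized effect: d = |μ_{flipped} − μ_{traditional}| / σ = |69.8 − 63.1| / 14.4 = 0.4653
Set Φ(δ − 1.645) = 0.8; then δ − 1.645 = Φ⁻¹(0.8) = 0.842, giving δ = 2.486.
(Ignoring the negligible lower-tail rejection probability gives the usual closed-form inversion.)
δ = d·√(n/2) ⇒ n = 2(δ/d)² = 2 × (2.486 / 0.4653)² = 57.12.
Rounding up, n = 58 per group.

n = 58 per group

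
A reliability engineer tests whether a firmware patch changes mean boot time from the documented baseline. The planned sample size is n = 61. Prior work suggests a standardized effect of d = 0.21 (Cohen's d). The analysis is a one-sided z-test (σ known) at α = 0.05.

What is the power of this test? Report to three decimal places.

Power ≈ 0.498

Noncentrality parameter: δ = d·√n = 0.21 × √61 = 1.6402
One-sided α = 0.05 → critical value z_{0.05} = 1.645.
Power = Φ(δ − 1.645) = Φ(-0.005) = 0.4981.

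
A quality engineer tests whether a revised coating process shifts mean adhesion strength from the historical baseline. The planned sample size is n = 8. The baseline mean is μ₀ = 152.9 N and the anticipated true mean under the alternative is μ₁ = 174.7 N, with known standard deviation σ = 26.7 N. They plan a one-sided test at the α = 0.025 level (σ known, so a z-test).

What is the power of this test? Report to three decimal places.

Standardized effect: d = |μ₁ − μ₀| / σ = |174.7 − 152.9| / 26.7 = 0.8165
Noncentrality parameter: λ = d·√n = 0.8165 × √8 = 2.3094
Critical value for a one-sided test at α = 0.025: z_α = 1.960.
Power = P(Z > 1.960 − λ) = Φ(0.349) = 0.6366.

Power ≈ 0.637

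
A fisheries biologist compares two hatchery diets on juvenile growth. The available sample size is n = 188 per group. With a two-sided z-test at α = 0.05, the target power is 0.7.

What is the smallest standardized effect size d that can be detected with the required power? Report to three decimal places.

d ≈ 0.256

Required noncentrality: δ = z_{0.025} + z_{0.30} = 1.960 + 0.524 = 2.484.
(The second rejection-region term Φ(−δ − z_{α/2}) is negligible and dropped.)
δ = d·√(n/2) ⇒ d = δ/√(n/2) = 2.484/√(188/2) = 0.2562.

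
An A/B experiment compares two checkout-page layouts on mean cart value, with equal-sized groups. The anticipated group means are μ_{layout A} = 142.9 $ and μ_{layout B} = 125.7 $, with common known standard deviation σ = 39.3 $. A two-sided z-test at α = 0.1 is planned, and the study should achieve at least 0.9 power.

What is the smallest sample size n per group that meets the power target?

n = 90 per group

Standardized effect: d = |μ_{layout A} − μ_{layout B}| / σ = |142.9 − 125.7| / 39.3 = 0.4377
For power 0.9 need Φ(δ − z_{0.05}) = 0.9, so δ = z_{0.05} + z_{0.10} = 1.645 + 1.282 = 2.926.
(For δ > 0 the lower-tail rejection region contributes negligibly to power, so the one-term inversion is standard.)
δ = d·√(n/2) ⇒ n = 2(δ/d)² = 2 × (2.926 / 0.4377)² = 89.42.
Round up to the next whole unit.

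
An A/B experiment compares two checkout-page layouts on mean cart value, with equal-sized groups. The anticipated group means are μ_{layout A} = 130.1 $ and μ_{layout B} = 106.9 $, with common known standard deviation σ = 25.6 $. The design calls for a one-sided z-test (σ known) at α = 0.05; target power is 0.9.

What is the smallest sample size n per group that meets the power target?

n = 21 per group

Standardized effect: d = |μ_{layout A} − μ_{layout B}| / σ = |130.1 − 106.9| / 25.6 = 0.9062
For power 0.9 need Φ(δ − z_{0.05}) = 0.9, so δ = z_{0.05} + z_{0.10} = 1.645 + 1.282 = 2.926.
δ = d·√(n/2) ⇒ n = 2(δ/d)² = 2 × (2.926 / 0.9062)² = 20.85.
Rounding up, n = 21 per group.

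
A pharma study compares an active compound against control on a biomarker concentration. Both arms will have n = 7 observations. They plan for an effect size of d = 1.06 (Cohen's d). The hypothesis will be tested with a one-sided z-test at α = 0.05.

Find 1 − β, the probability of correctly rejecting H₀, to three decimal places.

Noncentrality parameter: δ = d·√(n/2) = 1.06 × √(7/2) = 1.9831
Critical value for a one-sided test at α = 0.05: z_α = 1.645.
Power = P(Z > 1.645 − δ) = Φ(0.338) = 0.6324.

Power ≈ 0.632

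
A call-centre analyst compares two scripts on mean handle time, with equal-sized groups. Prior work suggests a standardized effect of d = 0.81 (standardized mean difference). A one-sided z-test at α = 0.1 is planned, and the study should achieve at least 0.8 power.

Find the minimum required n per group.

For power 0.8 need Φ(δ − z_{0.1}) = 0.8, so δ = z_{0.1} + z_{0.20} = 1.282 + 0.842 = 2.123.
δ = d·√(n/2) ⇒ n = 2(δ/d)² = 2 × (2.123 / 0.81)² = 13.74.
Rounding up, n = 14 per group.

n = 14 per group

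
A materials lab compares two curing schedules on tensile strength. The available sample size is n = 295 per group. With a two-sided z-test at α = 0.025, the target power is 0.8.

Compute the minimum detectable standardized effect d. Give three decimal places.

d ≈ 0.254

Required noncentrality: δ = z_{0.0125} + z_{0.20} = 2.241 + 0.842 = 3.083.
(Lower-tail contribution to power is negligible for δ > 0.)
δ = d·√(n/2) ⇒ d = δ/√(n/2) = 3.083/√(295/2) = 0.2539.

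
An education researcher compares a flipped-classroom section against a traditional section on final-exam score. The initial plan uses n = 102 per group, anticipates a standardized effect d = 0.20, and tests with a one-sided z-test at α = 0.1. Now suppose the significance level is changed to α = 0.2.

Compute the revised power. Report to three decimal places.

Power ≈ 0.721

δ = d·√(n/2) = 0.20 × √(102/2) = 1.4283 (unchanged). New critical value: z_{0.2} = 0.842.
Revised power = P(Z > 0.842 − δ) = Φ(0.587) = 0.7213.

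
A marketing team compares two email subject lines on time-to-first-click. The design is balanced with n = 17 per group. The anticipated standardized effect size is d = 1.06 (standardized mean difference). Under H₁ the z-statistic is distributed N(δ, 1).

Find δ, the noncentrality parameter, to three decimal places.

δ ≈ 3.090

δ = d·√(n/2) = 1.06 × √(17/2) = 3.0904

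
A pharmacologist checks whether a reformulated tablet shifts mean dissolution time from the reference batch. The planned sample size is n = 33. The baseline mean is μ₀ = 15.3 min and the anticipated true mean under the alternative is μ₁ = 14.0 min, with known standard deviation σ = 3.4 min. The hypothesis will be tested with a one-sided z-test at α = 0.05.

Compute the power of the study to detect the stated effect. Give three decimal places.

Power ≈ 0.709

Standardized effect: d = |μ₁ − μ₀| / σ = |14.0 − 15.3| / 3.4 = 0.3824
Noncentrality parameter: δ = d·√n = 0.3824 × √33 = 2.1965
One-sided α = 0.05 → critical value z_{0.05} = 1.645.
Power = P(Z > 1.645 − δ) = Φ(0.552) = 0.7094.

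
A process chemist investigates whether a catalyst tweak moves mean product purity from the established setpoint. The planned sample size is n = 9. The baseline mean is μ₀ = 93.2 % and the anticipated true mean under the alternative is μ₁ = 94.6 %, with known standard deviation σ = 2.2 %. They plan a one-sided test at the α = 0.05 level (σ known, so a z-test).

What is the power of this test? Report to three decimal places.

Power ≈ 0.604

Standardized effect: d = |μ₁ − μ₀| / σ = |94.6 − 93.2| / 2.2 = 0.6364
Noncentrality parameter: δ = d·√n = 0.6364 × √9 = 1.9091
Critical value for a one-sided test at α = 0.05: z_α = 1.645.
Power = P(Z > 1.645 − δ) = Φ(0.264) = 0.6042.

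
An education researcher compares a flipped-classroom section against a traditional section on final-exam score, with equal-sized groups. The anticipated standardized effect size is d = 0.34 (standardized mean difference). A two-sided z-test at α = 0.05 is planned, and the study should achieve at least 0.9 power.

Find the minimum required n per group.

n = 182 per group

For power 0.9 need Φ(δ − z_{0.025}) = 0.9, so δ = z_{0.025} + z_{0.10} = 1.960 + 1.282 = 3.242.
(For δ > 0 the lower-tail rejection region contributes negligibly to power, so the one-term inversion is standard.)
δ = d·√(n/2) ⇒ n = 2(δ/d)² = 2 × (3.242 / 0.34)² = 181.79.
Rounding up, n = 182 per group.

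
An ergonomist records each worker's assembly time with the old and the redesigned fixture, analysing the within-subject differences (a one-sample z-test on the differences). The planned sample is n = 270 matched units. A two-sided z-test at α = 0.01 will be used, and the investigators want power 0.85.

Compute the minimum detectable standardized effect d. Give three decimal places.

d ≈ 0.220

Required noncentrality: δ = z_{0.005} + z_{0.15} = 2.576 + 1.036 = 3.612.
(The second rejection-region term Φ(−δ − z_{α/2}) is negligible and dropped.)
δ = d·√n ⇒ d = δ/√n = 3.612/√270 = 0.2198.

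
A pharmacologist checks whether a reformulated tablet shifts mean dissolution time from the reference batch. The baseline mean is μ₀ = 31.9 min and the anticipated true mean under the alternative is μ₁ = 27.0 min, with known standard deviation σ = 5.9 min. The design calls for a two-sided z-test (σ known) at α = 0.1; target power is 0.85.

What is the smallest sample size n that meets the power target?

n = 11

Standardized effect: d = |μ₁ − μ₀| / σ = |27.0 − 31.9| / 5.9 = 0.8305
Set Φ(δ − 1.645) = 0.85; then δ − 1.645 = Φ⁻¹(0.85) = 1.036, giving δ = 2.681.
(The Φ(−δ − z_{α/2}) term is vanishingly small for δ > 0 and is dropped in the standard sample-size formula.)
δ = d·√n ⇒ n = (δ/d)² = (2.681 / 0.8305)² = 10.42.
Rounding up, n = 11.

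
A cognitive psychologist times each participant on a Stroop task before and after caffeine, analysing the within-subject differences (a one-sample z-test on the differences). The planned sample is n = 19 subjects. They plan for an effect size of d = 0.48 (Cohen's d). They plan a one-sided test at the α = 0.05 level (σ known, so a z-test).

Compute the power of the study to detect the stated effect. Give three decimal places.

Noncentrality parameter: δ = d·√n = 0.48 × √19 = 2.0923
Critical value for a one-sided test at α = 0.05: z_α = 1.645.
Power = P(Z > 1.645 − δ) = Φ(0.447) = 0.6727.

Power ≈ 0.673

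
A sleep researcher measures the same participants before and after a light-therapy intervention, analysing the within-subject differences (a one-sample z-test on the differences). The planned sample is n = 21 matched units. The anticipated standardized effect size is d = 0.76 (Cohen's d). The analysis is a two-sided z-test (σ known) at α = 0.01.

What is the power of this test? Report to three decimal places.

Power ≈ 0.818

Noncentrality parameter: δ = d·√n = 0.76 × √21 = 3.4828
Two-sided α = 0.01 → critical value z_{0.005} = 2.576.
Power = Φ(δ − 2.576) + Φ(−δ − 2.576) = Φ(0.907) + Φ(-6.059) = 0.8178 + 0.0000 = 0.8178.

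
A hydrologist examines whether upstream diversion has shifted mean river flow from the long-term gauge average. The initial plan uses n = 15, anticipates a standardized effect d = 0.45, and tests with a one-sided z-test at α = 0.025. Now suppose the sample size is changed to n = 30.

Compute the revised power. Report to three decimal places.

Power ≈ 0.693

With n = 30: δ = d·√n = 0.45 × √30 = 2.4648. Critical value z_{0.025} = 1.960.
Revised power = Φ(δ − 1.960) = Φ(0.505) = 0.6931.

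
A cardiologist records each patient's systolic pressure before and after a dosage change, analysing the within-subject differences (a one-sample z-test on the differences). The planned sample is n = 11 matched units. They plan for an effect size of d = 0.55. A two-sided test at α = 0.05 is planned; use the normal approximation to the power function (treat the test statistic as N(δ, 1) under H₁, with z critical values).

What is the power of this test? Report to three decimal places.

Noncentrality parameter: δ = d·√n = 0.55 × √11 = 1.8241
Two-sided α = 0.05 → critical value z_{0.025} = 1.960.
Power = Φ(δ − 1.960) + Φ(−δ − 1.960) = Φ(-0.136) + Φ(-3.784) = 0.4460 + 0.0001 = 0.4461.

Power ≈ 0.446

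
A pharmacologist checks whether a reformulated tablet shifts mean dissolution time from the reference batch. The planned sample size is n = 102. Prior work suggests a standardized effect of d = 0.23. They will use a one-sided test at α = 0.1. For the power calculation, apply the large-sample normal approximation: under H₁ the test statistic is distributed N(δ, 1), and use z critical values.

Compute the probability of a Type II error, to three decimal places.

β ≈ 0.149

Noncentrality parameter: δ = d·√n = 0.23 × √102 = 2.3229
One-sided α = 0.1 → critical value z_{0.1} = 1.282.
Power = P(Z > 1.282 − δ) = Φ(1.041) = 0.8511.
Type II error: β = 1 − power = 1 − 0.8511 = 0.1489.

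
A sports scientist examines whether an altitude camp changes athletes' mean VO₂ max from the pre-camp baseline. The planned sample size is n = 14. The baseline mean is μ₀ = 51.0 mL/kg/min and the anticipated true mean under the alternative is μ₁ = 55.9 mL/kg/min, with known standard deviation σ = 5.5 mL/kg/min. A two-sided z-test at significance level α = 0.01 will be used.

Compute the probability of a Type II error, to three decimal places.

Standardized effect: d = |μ₁ − μ₀| / σ = |55.9 − 51.0| / 5.5 = 0.8909
Noncentrality parameter: δ = d·√n = 0.8909 × √14 = 3.3335
Critical value for a two-sided test at α = 0.01: z_{α/2} = 2.576.
Power = Φ(δ − 2.576) + Φ(−δ − 2.576) = Φ(0.758) + Φ(-5.909) = 0.7757 + 0.0000 = 0.7757.
Type II error: β = 1 − power = 1 − 0.7757 = 0.2243.

β ≈ 0.224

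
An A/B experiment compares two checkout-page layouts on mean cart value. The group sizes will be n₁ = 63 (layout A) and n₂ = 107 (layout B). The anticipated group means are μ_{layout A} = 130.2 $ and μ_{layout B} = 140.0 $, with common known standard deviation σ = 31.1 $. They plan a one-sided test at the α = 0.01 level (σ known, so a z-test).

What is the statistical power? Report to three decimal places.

Standardized effect: d = |μ_{layout A} − μ_{layout B}| / σ = |130.2 − 140.0| / 31.1 = 0.3151
Noncentrality parameter: δ = d / √(1/n₁ + 1/n₂) = 0.3151 / √(1/63 + 1/107) = 1.9843
One-sided α = 0.01 → critical value z_{0.01} = 2.326.
Power = P(Z > 2.326 − δ) = Φ(-0.342) = 0.3662.

Power ≈ 0.366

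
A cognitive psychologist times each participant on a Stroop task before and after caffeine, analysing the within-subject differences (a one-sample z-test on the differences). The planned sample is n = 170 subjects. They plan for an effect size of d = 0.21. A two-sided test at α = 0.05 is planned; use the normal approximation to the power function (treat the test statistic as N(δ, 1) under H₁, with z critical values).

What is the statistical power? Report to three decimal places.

Power ≈ 0.782

Noncentrality parameter: δ = d·√n = 0.21 × √170 = 2.7381
Critical value for a two-sided test at α = 0.05: z_{α/2} = 1.960.
Power = Φ(δ − 1.960) + Φ(−δ − 1.960) = Φ(0.778) + Φ(-4.698) = 0.7817 + 0.0000 = 0.7817.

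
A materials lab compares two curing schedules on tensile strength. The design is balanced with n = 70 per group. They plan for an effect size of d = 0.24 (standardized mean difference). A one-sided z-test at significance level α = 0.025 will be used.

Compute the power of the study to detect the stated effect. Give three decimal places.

Noncentrality parameter: λ = d·√(n/2) = 0.24 × √(70/2) = 1.4199
One-sided α = 0.025 → critical value z_{0.025} = 1.960.
Power = Φ(λ − 1.960) = Φ(-0.540) = 0.2946.

Power ≈ 0.295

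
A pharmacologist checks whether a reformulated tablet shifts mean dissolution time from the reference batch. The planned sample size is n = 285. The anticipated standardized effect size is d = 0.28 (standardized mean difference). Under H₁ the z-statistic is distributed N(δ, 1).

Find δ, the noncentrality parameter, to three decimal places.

δ ≈ 4.727

The noncentrality parameter scales effect size by the design's sample-size factor: δ = d·√n = 0.28 × √285 = 4.7269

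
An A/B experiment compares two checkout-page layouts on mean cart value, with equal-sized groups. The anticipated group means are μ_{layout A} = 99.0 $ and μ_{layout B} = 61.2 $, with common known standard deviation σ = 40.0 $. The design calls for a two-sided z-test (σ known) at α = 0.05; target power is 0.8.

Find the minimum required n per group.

Standardized effect: d = |μ_{layout A} − μ_{layout B}| / σ = |99.0 − 61.2| / 40.0 = 0.9450
For power 0.8 need Φ(δ − z_{0.025}) = 0.8, so δ = z_{0.025} + z_{0.20} = 1.960 + 0.842 = 2.802.
(For δ > 0 the lower-tail rejection region contributes negligibly to power, so the one-term inversion is standard.)
δ = d·√(n/2) ⇒ n = 2(δ/d)² = 2 × (2.802 / 0.9450)² = 17.58.
Round up to the next whole unit.

n = 18 per group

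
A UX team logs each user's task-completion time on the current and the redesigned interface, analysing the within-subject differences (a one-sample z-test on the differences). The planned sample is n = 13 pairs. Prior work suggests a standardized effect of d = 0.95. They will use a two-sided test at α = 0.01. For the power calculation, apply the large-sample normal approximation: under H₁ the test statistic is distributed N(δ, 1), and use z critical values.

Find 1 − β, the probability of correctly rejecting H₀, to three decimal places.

Noncentrality parameter: δ = d·√n = 0.95 × √13 = 3.4253
Critical value for a two-sided test at α = 0.01: z_{α/2} = 2.576.
Power = Φ(δ − 2.576) + Φ(−δ − 2.576) = Φ(0.849) + Φ(-6.001) = 0.8022 + 0.0000 = 0.8022.

Power ≈ 0.802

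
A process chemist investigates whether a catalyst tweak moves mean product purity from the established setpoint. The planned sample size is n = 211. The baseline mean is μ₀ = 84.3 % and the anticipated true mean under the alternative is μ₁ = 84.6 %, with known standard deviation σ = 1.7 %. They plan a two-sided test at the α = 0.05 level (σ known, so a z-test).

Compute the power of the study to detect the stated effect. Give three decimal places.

Power ≈ 0.727

Standardized effect: d = |μ₁ − μ₀| / σ = |84.6 − 84.3| / 1.7 = 0.1765
Noncentrality parameter: δ = d·√n = 0.1765 × √211 = 2.5634
Critical value for a two-sided test at α = 0.05: z_{α/2} = 1.960.
Power = Φ(δ − 1.960) + Φ(−δ − 1.960) = Φ(0.603) + Φ(-4.523) = 0.7269 + 0.0000 = 0.7269.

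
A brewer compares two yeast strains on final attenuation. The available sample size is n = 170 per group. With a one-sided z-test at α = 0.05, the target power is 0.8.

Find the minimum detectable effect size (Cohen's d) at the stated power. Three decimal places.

Required noncentrality: δ = z_{0.05} + z_{0.20} = 1.645 + 0.842 = 2.486.
δ = d·√(n/2) ⇒ d = δ/√(n/2) = 2.486/√(170/2) = 0.2697.

d ≈ 0.270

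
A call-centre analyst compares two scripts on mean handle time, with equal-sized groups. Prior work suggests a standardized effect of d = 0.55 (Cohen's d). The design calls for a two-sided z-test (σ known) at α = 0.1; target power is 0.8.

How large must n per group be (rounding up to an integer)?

Set Φ(δ − 1.645) = 0.8; then δ − 1.645 = Φ⁻¹(0.8) = 0.842, giving δ = 2.486.
(The Φ(−δ − z_{α/2}) term is vanishingly small for δ > 0 and is dropped in the standard sample-size formula.)
δ = d·√(n/2) ⇒ n = 2(δ/d)² = 2 × (2.486 / 0.55)² = 40.88.
Rounding up, n = 41 per group.

n = 41 per group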